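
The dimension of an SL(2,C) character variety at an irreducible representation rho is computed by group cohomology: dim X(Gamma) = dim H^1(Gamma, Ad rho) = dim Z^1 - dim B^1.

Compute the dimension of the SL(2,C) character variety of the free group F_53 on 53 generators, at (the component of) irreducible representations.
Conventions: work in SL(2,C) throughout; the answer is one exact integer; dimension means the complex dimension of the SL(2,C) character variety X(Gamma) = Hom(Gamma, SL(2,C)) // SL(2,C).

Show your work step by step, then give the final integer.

156

Here Gamma is free of rank 53 — no relator constrains a cocycle.
Z^1(Gamma, Ad rho) = (sl_2)^53: a cocycle is a free choice of one sl_2 vector per generator, so dim Z^1 = 3*53 = 159.
At an irreducible rho the centralizer of the image in sl_2 is 0, so the coboundary map sl_2 -> Z^1 is injective: dim B^1 = 3.
dim X = dim H^1 = dim Z^1 - dim B^1 = 159 - 3 = 156.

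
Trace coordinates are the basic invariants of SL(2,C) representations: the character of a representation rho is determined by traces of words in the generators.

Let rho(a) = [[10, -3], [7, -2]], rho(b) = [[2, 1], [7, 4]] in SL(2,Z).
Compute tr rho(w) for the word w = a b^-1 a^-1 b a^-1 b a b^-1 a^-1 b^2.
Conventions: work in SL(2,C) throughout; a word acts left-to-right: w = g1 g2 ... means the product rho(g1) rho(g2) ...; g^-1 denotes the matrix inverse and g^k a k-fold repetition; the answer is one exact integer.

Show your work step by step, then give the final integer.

rho(a) = [[10, -3], [7, -2]]
... * rho(b^-1) = [[4, -1], [-7, 2]]  ->  [[61, -16], [42, -11]]
... * rho(a^-1) = [[-2, 3], [-7, 10]]  ->  [[-10, 23], [-7, 16]]
... * rho(b) = [[2, 1], [7, 4]]  ->  [[141, 82], [98, 57]]
... * rho(a^-1) = [[-2, 3], [-7, 10]]  ->  [[-856, 1243], [-595, 864]]
... * rho(b) = [[2, 1], [7, 4]]  ->  [[6989, 4116], [4858, 2861]]
... * rho(a) = [[10, -3], [7, -2]]  ->  [[98702, -29199], [68607, -20296]]
... * rho(b^-1) = [[4, -1], [-7, 2]]  ->  [[599201, -157100], [416500, -109199]]
... * rho(a^-1) = [[-2, 3], [-7, 10]]  ->  [[-98702, 226603], [-68607, 157510]]
... * rho(b) = [[2, 1], [7, 4]]  ->  [[1388817, 807710], [965356, 561433]]
... * rho(b) = [[2, 1], [7, 4]]  ->  [[8431604, 4619657], [5860743, 3211088]]
tr = 8431604 + 3211088 = 11642692

11642692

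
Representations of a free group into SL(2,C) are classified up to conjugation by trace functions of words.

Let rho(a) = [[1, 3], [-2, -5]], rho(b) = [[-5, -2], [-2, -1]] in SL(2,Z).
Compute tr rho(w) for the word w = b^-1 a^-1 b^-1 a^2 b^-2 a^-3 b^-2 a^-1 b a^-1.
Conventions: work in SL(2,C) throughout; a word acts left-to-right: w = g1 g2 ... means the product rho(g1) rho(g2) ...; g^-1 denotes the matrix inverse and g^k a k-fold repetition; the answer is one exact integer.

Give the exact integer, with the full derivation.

43343954

rho(b^-1) = [[-1, 2], [2, -5]]
... * rho(a^-1) = [[-5, -3], [2, 1]]  ->  [[9, 5], [-20, -11]]
... * rho(b^-1) = [[-1, 2], [2, -5]]  ->  [[1, -7], [-2, 15]]
... * rho(a) = [[1, 3], [-2, -5]]  ->  [[15, 38], [-32, -81]]
... * rho(a) = [[1, 3], [-2, -5]]  ->  [[-61, -145], [130, 309]]
... * rho(b^-1) = [[-1, 2], [2, -5]]  ->  [[-229, 603], [488, -1285]]
... * rho(b^-1) = [[-1, 2], [2, -5]]  ->  [[1435, -3473], [-3058, 7401]]
... * rho(a^-1) = [[-5, -3], [2, 1]]  ->  [[-14121, -7778], [30092, 16575]]
... * rho(a^-1) = [[-5, -3], [2, 1]]  ->  [[55049, 34585], [-117310, -73701]]
... * rho(a^-1) = [[-5, -3], [2, 1]]  ->  [[-206075, -130562], [439148, 278229]]
... * rho(b^-1) = [[-1, 2], [2, -5]]  ->  [[-55049, 240660], [117310, -512849]]
... * rho(b^-1) = [[-1, 2], [2, -5]]  ->  [[536369, -1313398], [-1143008, 2798865]]
... * rho(a^-1) = [[-5, -3], [2, 1]]  ->  [[-5308641, -2922505], [11312770, 6227889]]
... * rho(b) = [[-5, -2], [-2, -1]]  ->  [[32388215, 13539787], [-69019628, -28853429]]
... * rho(a^-1) = [[-5, -3], [2, 1]]  ->  [[-134861501, -83624858], [287391282, 178205455]]
tr = -134861501 + 178205455 = 43343954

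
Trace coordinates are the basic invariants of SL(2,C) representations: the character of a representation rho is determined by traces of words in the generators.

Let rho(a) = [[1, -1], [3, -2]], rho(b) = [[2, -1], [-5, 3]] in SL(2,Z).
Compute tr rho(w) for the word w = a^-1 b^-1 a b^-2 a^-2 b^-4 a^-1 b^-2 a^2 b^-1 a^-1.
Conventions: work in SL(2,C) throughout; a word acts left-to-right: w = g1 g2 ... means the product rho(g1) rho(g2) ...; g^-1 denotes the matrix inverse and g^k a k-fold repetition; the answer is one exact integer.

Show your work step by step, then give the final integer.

rho(a^-1) = [[-2, 1], [-3, 1]]
... * rho(b^-1) = [[3, 1], [5, 2]]  ->  [[-1, 0], [-4, -1]]
... * rho(a) = [[1, -1], [3, -2]]  ->  [[-1, 1], [-7, 6]]
... * rho(b^-1) = [[3, 1], [5, 2]]  ->  [[2, 1], [9, 5]]
... * rho(b^-1) = [[3, 1], [5, 2]]  ->  [[11, 4], [52, 19]]
... * rho(a^-1) = [[-2, 1], [-3, 1]]  ->  [[-34, 15], [-161, 71]]
... * rho(a^-1) = [[-2, 1], [-3, 1]]  ->  [[23, -19], [109, -90]]
... * rho(b^-1) = [[3, 1], [5, 2]]  ->  [[-26, -15], [-123, -71]]
... * rho(b^-1) = [[3, 1], [5, 2]]  ->  [[-153, -56], [-724, -265]]
... * rho(b^-1) = [[3, 1], [5, 2]]  ->  [[-739, -265], [-3497, -1254]]
... * rho(b^-1) = [[3, 1], [5, 2]]  ->  [[-3542, -1269], [-16761, -6005]]
... * rho(a^-1) = [[-2, 1], [-3, 1]]  ->  [[10891, -4811], [51537, -22766]]
... * rho(b^-1) = [[3, 1], [5, 2]]  ->  [[8618, 1269], [40781, 6005]]
... * rho(b^-1) = [[3, 1], [5, 2]]  ->  [[32199, 11156], [152368, 52791]]
... * rho(a) = [[1, -1], [3, -2]]  ->  [[65667, -54511], [310741, -257950]]
... * rho(a) = [[1, -1], [3, -2]]  ->  [[-97866, 43355], [-463109, 205159]]
... * rho(b^-1) = [[3, 1], [5, 2]]  ->  [[-76823, -11156], [-363532, -52791]]
... * rho(a^-1) = [[-2, 1], [-3, 1]]  ->  [[187114, -87979], [885437, -416323]]
tr = 187114 + -416323 = -229209

-229209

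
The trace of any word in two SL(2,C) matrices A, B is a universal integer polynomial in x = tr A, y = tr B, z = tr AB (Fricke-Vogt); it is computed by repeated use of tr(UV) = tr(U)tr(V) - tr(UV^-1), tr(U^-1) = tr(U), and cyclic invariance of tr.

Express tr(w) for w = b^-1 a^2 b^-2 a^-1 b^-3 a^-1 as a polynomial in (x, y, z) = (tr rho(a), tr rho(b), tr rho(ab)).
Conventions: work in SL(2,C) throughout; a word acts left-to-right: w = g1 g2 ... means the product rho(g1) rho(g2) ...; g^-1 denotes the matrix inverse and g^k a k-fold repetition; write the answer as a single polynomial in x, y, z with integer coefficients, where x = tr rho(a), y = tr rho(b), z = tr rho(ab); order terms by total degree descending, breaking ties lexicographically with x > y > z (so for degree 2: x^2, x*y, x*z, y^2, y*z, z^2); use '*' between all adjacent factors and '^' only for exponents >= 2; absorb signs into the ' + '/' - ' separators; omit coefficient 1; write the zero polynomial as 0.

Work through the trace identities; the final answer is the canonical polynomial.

x^2*y^4*z^2 - 2*x^3*y^3*z - x*y^3*z^3 + x^4*y^2 - y^4*z^2 + x^3*y*z + 3*x*y^3*z + x*y*z^3 - 2*x^2*y^2 + 2*y^2*z^2 - 3*x*y*z - x^2 - z^2 + 2

trace(b^-1) = trace(b) = y
apply: trace(b a b) = trace(b)*trace(a b) - trace(a) = y*z - x
trace(b a b a) = trace(a b)*trace(a b) - trace(1) = z^2 - 2
trace(a b a^-1 b) = trace(b a b)*trace(a) - trace(b a b a) = x*y*z - x^2 - z^2 + 2
apply: trace(a^-1 b^-1 a b) = trace(a b a^-1)*trace(b) - trace(a b a^-1 b) = -x*y*z + x^2 + y^2 + z^2 - 2
trace(a^-1 b^-1 a b^-1) = trace(a^-1 b^-1 a)*trace(b) - trace(a^-1 b^-1 a b) = x*y*z - x^2 - z^2 + 2
trace(a b^-2 a^-1 b^-1) = trace(a^-1 b^-1 a b^-1)*trace(b) - trace(a^-1 b^-1 a) = x*y^2*z - x^2*y - y*z^2 + y
trace(a b^-1) = trace(a)*trace(b) - trace(a b) = x*y - z
apply: trace(a b^-2) = trace(a b^-1)*trace(b) - trace(a) = x*y^2 - y*z - x
trace(a b a) = trace(a)*trace(b a) - trace(b) = x*z - y
apply: trace(b^-1 a b a) = trace(a b a)*trace(b) - trace(a b a b) = x*y*z - y^2 - z^2 + 2
trace(a b a^2) = trace(a)*trace(a b a) - trace(a b) = x^2*z - x*y - z
trace(b a^2 b a) = trace(a)*trace(b a b a) - trace(b a b) = x*z^2 - y*z - x
trace(a^2) = trace(a)*trace(a) - trace(1) = x^2 - 2
trace(b a^2 b) = trace(b)*trace(a^2 b) - trace(a^2) = x*y*z - x^2 - y^2 + 2
trace(a b a^2 b a) = trace(a)*trace(b a^2 b a) - trace(b a^2 b) = x^2*z^2 - 2*x*y*z + y^2 - 2
trace(b a b a b a) = trace(b a b a)*trace(b a) - trace(a b) = z^3 - 3*z
trace(b a b a b) = trace(b)*trace(a b a b) - trace(a b a) = y*z^2 - x*z - y
use: trace(a b a^2 b a b) = trace(a)*trace(b a b a b a) - trace(b a b a b) = x*z^3 - y*z^2 - 2*x*z + y
trace(b^-1 a b a^2 b a) = trace(a b a^2 b a)*trace(b) - trace(a b a^2 b a b) = x^2*y*z^2 - 2*x*y^2*z - x*z^3 + y^3 + y*z^2 + 2*x*z - 3*y
apply: trace(a^-1 b^-1 a b a^2 b) = trace(b^-1 a b a^2 b)*trace(a) - trace(b^-1 a b a^2 b a) = -x^2*y*z^2 + x^3*z + 2*x*y^2*z + x*z^3 - x^2*y - y^3 - y*z^2 - 3*x*z + 3*y
use: trace(b^-1 a^-1 b^-1 a b a^2) = trace(a^-1 b^-1 a b a^2)*trace(b) - trace(a^-1 b^-1 a b a^2 b) = x^2*y*z^2 - x^3*z - x*y^2*z - x*z^3 + x^2*y + 3*x*z - y
use: trace(b a^2 b^-2 a^-1 b^-1 a) = trace(b^-1 a^-1 b^-1 a b a^2)*trace(b) - trace(b^-1 a^-1 b^-1 a b a^2 b) = x^2*y^2*z^2 - x^3*y*z - x*y^3*z - x*y*z^3 + x^2*y^2 + 2*x*y*z + z^2 - 2
use: trace(a^2 b^-2 a^-1 b^-1 a^-1 b) = trace(b a^2 b^-2 a^-1 b^-1)*trace(a) - trace(b a^2 b^-2 a^-1 b^-1 a) = -x^2*y^2*z^2 + x^3*y*z + x*y^3*z + x*y*z^3 - 3*x*y*z - x^2 - z^2 + 2
trace(a^-1 b^-1 a^2 b^-2 a^-1 b^-1) = trace(a^2 b^-2 a^-1 b^-1 a^-1)*trace(b) - trace(a^2 b^-2 a^-1 b^-1 a^-1 b) = x^2*y^2*z^2 - x^3*y*z - x*y*z^3 - x^2*y^2 - y^2*z^2 + 3*x*y*z + x^2 + y^2 + z^2 - 2
trace(b^-1 a^2) = trace(a^2)*trace(b) - trace(a^2 b) = x^2*y - x*z - y
apply: trace(b^-1 a^2 b^-1) = trace(b^-1 a^2)*trace(b) - trace(b^-1 a^2 b) = x^2*y^2 - x*y*z - x^2 - y^2 + 2
apply: trace(a^3) = trace(a)*trace(a^2) - trace(a) = x^3 - 3*x
trace(a^2 b^-1 a) = trace(a^3)*trace(b) - trace(a^3 b) = x^3*y - x^2*z - 2*x*y + z
use: trace(a^2 b^-1 a b) = trace(a b a^2)*trace(b) - trace(a b a^2 b) = x^2*y*z - x*y^2 - x*z^2 + x
trace(b^-1 a^2 b^-1 a) = trace(a^2 b^-1 a)*trace(b) - trace(a^2 b^-1 a b) = x^3*y^2 - 2*x^2*y*z - x*y^2 + x*z^2 + y*z - x
apply: trace(b^-1 a^2 b^-1 a^-1) = trace(b^-1 a^2 b^-1)*trace(a) - trace(b^-1 a^2 b^-1 a) = x^2*y*z - x^3 - x*z^2 - y*z + 3*x
trace(b^-1 a^-2 b^-1 a^2) = trace(b^-1 a^2 b^-1 a^-1)*trace(a) - trace(b^-1 a^2 b^-1) = x^3*y*z - x^4 - x^2*y^2 - x^2*z^2 + 4*x^2 + y^2 - 2
apply: trace(a^-1 b^-1 a^2 b^-2 a^-1) = trace(b^-1 a^-2 b^-1 a^2)*trace(b) - trace(b^-1 a^-2 b^-1 a^2 b) = x^3*y^2*z - x^4*y - x^2*y^3 - x^2*y*z^2 + 4*x^2*y + y^3 - 3*y
trace(b^-2 a^-1 b^-1 a^2 b^-2 a^-1) = trace(a^-1 b^-1 a^2 b^-2 a^-1 b^-1)*trace(b) - trace(a^-1 b^-1 a^2 b^-2 a^-1) = x^2*y^3*z^2 - 2*x^3*y^2*z - x*y^2*z^3 + x^4*y + x^2*y*z^2 - y^3*z^2 + 3*x*y^2*z - 3*x^2*y + y*z^2 + y
trace(b^-1 a^2 b^-2 a^-1 b^-3 a^-1) = trace(b^-2 a^-1 b^-1 a^2 b^-2 a^-1)*trace(b) - trace(b^-2 a^-1 b^-1 a^2 b^-2 a^-1 b) = x^2*y^4*z^2 - 2*x^3*y^3*z - x*y^3*z^3 + x^4*y^2 - y^4*z^2 + x^3*y*z + 3*x*y^3*z + x*y*z^3 - 2*x^2*y^2 + 2*y^2*z^2 - 3*x*y*z - x^2 - z^2 + 2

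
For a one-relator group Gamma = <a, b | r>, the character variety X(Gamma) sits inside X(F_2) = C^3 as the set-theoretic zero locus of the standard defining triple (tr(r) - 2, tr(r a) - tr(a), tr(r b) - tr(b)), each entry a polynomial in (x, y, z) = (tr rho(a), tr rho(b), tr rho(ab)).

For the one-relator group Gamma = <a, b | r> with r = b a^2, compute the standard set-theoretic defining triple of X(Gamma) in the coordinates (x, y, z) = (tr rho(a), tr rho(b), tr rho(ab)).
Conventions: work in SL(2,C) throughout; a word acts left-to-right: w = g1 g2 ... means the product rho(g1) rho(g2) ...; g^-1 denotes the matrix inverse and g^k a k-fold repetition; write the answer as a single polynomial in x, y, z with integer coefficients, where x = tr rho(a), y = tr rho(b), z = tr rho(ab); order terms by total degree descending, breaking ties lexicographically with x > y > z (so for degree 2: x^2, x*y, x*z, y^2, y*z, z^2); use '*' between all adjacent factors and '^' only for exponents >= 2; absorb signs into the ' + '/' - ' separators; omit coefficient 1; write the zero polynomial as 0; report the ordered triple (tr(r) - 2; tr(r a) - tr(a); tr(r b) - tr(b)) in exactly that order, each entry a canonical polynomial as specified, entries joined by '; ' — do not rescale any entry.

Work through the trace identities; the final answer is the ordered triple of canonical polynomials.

x*z - y - 2; x^2*z - x*y - x - z; x*y*z - x^2 - y^2 - y + 2

and tr(b a^2) = tr(a) * tr(b a) - tr(b)   [square of a] = x*z - y
tr(b a^3) = tr(a) * tr(a b a) - tr(a b) = x^2*z - x*y - z
tr(a^2) = tr(a) * tr(a) - tr(1) = x^2 - 2
tr(b a^2 b) = tr(b) * tr(a^2 b) - tr(a^2) = x*y*z - x^2 - y^2 + 2
assemble the triple (tr(r) - 2; tr(r a) - x; tr(r b) - y)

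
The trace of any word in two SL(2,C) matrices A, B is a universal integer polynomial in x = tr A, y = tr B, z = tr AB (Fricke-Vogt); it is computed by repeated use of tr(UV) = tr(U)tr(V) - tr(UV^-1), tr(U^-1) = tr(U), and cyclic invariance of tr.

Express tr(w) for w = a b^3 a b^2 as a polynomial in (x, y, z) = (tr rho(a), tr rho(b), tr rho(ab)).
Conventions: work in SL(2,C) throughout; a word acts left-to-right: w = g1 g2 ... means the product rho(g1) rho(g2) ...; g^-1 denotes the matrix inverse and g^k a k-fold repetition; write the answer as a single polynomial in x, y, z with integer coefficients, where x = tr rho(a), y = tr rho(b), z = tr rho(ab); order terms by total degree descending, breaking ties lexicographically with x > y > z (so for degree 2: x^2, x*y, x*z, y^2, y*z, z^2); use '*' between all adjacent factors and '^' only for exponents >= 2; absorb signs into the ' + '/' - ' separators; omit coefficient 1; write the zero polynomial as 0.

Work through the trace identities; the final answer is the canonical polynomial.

apply: tr(a b a b) = tr(b a) tr(b a) - tr(1) = z^2 - 2
use: tr(a b a) = tr(a) tr(b a) - tr(b) = x*z - y
tr(a b^2 a b) = tr(b) tr(a b a b) - tr(a b a) = y*z^2 - x*z - y
apply: tr(b^2 a) = tr(b) tr(a b) - tr(a) = y*z - x
use: tr(b^2) = tr(b) tr(b) - tr(1) = y^2 - 2
use: tr(a b^2 a) = tr(a) tr(b^2 a) - tr(b^2) = x*y*z - x^2 - y^2 + 2
apply: tr(a b^2 a b^2) = tr(b) tr(a b^2 a b) - tr(a b^2 a) = y^2*z^2 - 2*x*y*z + x^2 - 2
apply: tr(a b^3 a b^2) = tr(b) tr(a b^2 a b^2) - tr(a b^2 a b) = y^3*z^2 - 2*x*y^2*z + x^2*y - y*z^2 + x*z - y

y^3*z^2 - 2*x*y^2*z + x^2*y - y*z^2 + x*z - y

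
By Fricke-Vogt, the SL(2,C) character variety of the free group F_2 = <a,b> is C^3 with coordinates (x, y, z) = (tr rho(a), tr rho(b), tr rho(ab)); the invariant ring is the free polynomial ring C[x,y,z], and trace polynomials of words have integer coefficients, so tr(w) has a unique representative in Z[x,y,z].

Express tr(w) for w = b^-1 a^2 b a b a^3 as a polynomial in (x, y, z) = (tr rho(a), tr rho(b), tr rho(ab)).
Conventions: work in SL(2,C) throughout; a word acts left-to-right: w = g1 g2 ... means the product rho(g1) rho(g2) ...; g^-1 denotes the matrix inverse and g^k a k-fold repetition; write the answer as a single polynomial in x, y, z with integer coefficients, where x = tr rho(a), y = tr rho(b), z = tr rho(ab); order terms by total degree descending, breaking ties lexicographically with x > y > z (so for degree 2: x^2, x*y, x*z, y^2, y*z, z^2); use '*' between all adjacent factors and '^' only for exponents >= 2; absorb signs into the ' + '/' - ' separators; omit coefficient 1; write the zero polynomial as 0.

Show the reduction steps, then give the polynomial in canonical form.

x^4*y*z^2 - x^3*y^2*z - x^3*z^3 - x^4*y - x^2*y*z^2 + x^3*z + x*y^2*z + x*z^3 + 3*x^2*y - x*z - y

tr(b a b a) = tr(b a) tr(b a) - tr(1)   [split at a repeated b] = z^2 - 2
so tr(b a b) = tr(b) tr(a b) - tr(a)   [square of b] = y*z - x
tr(a b a b a) = tr(a) tr(b a b a) - tr(b a b)   [square of a] = x*z^2 - y*z - x
reduce: tr(b a b a^3) = tr(a) tr(a b a b a) - tr(a b a b)   [square of a] = x^2*z^2 - x*y*z - x^2 - z^2 + 2
tr(b a b a^4) = tr(a) tr(b a b a^3) - tr(b a b a^2)   [square of a] = x^3*z^2 - x^2*y*z - x^3 - 2*x*z^2 + y*z + 3*x
reduce: tr(a^2 b a b a^3) = tr(a) tr(b a b a^4) - tr(b a b a^3)   [square of a] = x^4*z^2 - x^3*y*z - x^4 - 3*x^2*z^2 + 2*x*y*z + 4*x^2 + z^2 - 2
so tr(b a b a b a) = tr(b a b a) tr(b a) - tr(a b)   [split at a repeated b] = z^3 - 3*z
so tr(a b a) = tr(a) tr(b a) - tr(b)   [square of a] = x*z - y
so tr(b a b a b) = tr(b) tr(a b a b) - tr(a b a)   [square of b] = y*z^2 - x*z - y
tr(b a^2 b a b a) = tr(a) tr(b a b a b a) - tr(b a b a b)   [square of a] = x*z^3 - y*z^2 - 2*x*z + y
tr(b a b^2) = tr(b) tr(a b^2) - tr(a b)   [square of b] = y^2*z - x*y - z
tr(b a^2 b a b) = tr(a) tr(b a b^2 a) - tr(b a b^2)   [square of a] = x*y*z^2 - x^2*z - y^2*z + z
so tr(b a^2 b a b a^2) = tr(a) tr(b a^2 b a b a) - tr(b a^2 b a b)   [square of a] = x^2*z^3 - 2*x*y*z^2 - x^2*z + y^2*z + x*y - z
so tr(a^2 b a b a^3 b) = tr(a) tr(b a^2 b a b a^2) - tr(b a^2 b a b a)   [square of a] = x^3*z^3 - 2*x^2*y*z^2 - x^3*z + x*y^2*z - x*z^3 + x^2*y + y*z^2 + x*z - y
so tr(b^-1 a^2 b a b a^3) = tr(a^2 b a b a^3) tr(b) - tr(a^2 b a b a^3 b)   [inverse elimination on b] = x^4*y*z^2 - x^3*y^2*z - x^3*z^3 - x^4*y - x^2*y*z^2 + x^3*z + x*y^2*z + x*z^3 + 3*x^2*y - x*z - y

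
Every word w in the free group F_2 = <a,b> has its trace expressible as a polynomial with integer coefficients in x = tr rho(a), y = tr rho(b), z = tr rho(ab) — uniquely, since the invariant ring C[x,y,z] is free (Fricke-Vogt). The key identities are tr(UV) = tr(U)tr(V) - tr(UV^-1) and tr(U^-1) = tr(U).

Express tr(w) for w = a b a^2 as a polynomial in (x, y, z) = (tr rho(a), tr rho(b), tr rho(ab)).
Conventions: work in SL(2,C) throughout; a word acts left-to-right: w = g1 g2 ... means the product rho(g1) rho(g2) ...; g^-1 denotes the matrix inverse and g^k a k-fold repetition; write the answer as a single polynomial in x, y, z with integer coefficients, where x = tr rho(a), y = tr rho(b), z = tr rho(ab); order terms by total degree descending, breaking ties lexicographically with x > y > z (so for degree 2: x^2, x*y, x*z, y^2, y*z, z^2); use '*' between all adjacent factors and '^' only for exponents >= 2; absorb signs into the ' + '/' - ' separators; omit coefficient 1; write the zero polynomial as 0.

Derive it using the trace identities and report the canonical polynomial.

tr(b a^2) = tr(a)*tr(b a) - tr(b)   [square of a] = x*z - y
tr(a b a^2) = tr(a)*tr(b a^2) - tr(b a)   [square of a] = x^2*z - x*y - z

x^2*z - x*y - z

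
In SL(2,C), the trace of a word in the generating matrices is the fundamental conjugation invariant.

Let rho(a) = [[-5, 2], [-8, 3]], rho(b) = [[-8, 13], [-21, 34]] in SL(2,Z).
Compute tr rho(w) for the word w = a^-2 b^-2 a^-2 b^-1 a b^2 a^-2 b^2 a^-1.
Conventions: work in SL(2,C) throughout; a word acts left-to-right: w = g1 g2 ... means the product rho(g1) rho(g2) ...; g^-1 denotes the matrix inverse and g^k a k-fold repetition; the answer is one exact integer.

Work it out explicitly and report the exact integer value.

rho(a^-1) = [[3, -2], [8, -5]]
... * rho(a^-1) = [[3, -2], [8, -5]]  ->  [[-7, 4], [-16, 9]]
... * rho(b^-1) = [[34, -13], [21, -8]]  ->  [[-154, 59], [-355, 136]]
... * rho(b^-1) = [[34, -13], [21, -8]]  ->  [[-3997, 1530], [-9214, 3527]]
... * rho(a^-1) = [[3, -2], [8, -5]]  ->  [[249, 344], [574, 793]]
... * rho(a^-1) = [[3, -2], [8, -5]]  ->  [[3499, -2218], [8066, -5113]]
... * rho(b^-1) = [[34, -13], [21, -8]]  ->  [[72388, -27743], [166871, -63954]]
... * rho(a) = [[-5, 2], [-8, 3]]  ->  [[-139996, 61547], [-322723, 141880]]
... * rho(b) = [[-8, 13], [-21, 34]]  ->  [[-172519, 272650], [-397696, 628521]]
... * rho(b) = [[-8, 13], [-21, 34]]  ->  [[-4345498, 7027353], [-10017373, 16199666]]
... * rho(a^-1) = [[3, -2], [8, -5]]  ->  [[43182330, -26445769], [99545209, -60963584]]
... * rho(a^-1) = [[3, -2], [8, -5]]  ->  [[-82019162, 45864185], [-189073045, 105727502]]
... * rho(b) = [[-8, 13], [-21, 34]]  ->  [[-306994589, 493133184], [-707693182, 1136785483]]
... * rho(b) = [[-8, 13], [-21, 34]]  ->  [[-7899840152, 12775598599], [-18210949687, 29450695056]]
... * rho(a^-1) = [[3, -2], [8, -5]]  ->  [[78505268336, -48078312691], [180972711387, -110831575906]]
tr = 78505268336 + -110831575906 = -32326307570

-32326307570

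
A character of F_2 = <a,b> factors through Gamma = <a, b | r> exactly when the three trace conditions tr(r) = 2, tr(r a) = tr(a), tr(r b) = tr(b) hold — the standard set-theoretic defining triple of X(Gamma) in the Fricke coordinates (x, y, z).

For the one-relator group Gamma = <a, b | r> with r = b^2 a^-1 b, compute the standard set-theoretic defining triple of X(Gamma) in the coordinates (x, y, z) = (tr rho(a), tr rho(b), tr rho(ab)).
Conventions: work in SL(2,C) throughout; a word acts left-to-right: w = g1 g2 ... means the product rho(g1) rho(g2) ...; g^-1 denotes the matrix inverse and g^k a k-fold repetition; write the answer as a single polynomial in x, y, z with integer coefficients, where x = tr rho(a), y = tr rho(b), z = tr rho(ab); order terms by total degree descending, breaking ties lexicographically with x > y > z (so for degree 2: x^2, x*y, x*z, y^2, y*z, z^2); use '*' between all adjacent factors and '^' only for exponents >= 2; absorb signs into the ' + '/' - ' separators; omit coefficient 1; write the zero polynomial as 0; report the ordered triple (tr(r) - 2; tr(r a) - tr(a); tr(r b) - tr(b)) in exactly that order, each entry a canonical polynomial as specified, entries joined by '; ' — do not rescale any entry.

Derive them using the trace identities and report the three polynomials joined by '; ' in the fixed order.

and tr(b^2) = tr(b)*tr(b) - tr(1) = y^2 - 2
tr(b^3) = tr(b)*tr(b^2) - tr(b) = y^3 - 3*y
next, tr(a b^2) = tr(b)*tr(a b) - tr(a) = y*z - x
next, tr(b^3 a) = tr(b)*tr(a b^2) - tr(a b) = y^2*z - x*y - z
next, tr(b^2 a^-1 b) = tr(b^3)*tr(a) - tr(b^3 a) = x*y^3 - y^2*z - 2*x*y + z
tr(a b a b) = tr(b a)*tr(b a) - tr(1) = z^2 - 2
next, tr(a b a) = tr(a)*tr(b a) - tr(b) = x*z - y
tr(b a b^2 a) = tr(b)*tr(a b a b) - tr(a b a) = y*z^2 - x*z - y
and tr(b^2 a^-1 b a) = tr(b a b^2)*tr(a) - tr(b a b^2 a) = x*y^2*z - x^2*y - y*z^2 + y
tr(b^4) = tr(b)*tr(b^3) - tr(b^2) = y^4 - 4*y^2 + 2
and tr(b^4 a) = tr(b)*tr(b^2 a b) - tr(b^2 a) = y^3*z - x*y^2 - 2*y*z + x
next, tr(b^2 a^-1 b^2) = tr(b^4)*tr(a) - tr(b^4 a) = x*y^4 - y^3*z - 3*x*y^2 + 2*y*z + x
assemble the triple (tr(r) - 2; tr(r a) - x; tr(r b) - y)

x*y^3 - y^2*z - 2*x*y + z - 2; x*y^2*z - x^2*y - y*z^2 - x + y; x*y^4 - y^3*z - 3*x*y^2 + 2*y*z + x - y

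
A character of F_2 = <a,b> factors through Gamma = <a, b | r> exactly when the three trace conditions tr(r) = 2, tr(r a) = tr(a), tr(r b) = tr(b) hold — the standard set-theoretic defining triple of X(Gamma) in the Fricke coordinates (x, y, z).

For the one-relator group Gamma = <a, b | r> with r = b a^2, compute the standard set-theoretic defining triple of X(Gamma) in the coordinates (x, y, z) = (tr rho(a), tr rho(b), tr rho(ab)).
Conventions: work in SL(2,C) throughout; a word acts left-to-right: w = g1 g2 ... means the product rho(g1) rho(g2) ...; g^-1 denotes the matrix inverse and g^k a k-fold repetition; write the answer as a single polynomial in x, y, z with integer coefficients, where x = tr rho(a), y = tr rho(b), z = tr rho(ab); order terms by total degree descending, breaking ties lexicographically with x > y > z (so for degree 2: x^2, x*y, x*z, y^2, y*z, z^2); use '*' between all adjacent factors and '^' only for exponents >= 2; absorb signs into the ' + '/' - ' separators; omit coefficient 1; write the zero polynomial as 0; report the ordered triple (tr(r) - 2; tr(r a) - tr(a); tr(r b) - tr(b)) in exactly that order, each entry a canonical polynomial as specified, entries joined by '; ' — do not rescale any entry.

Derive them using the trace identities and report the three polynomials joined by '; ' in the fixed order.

and trace(b a^2) = trace(a) trace(b a) - trace(b) = x*z - y
and trace(b a^3) = trace(a) trace(b a^2) - trace(b a)  (reduce the a square) = x^2*z - x*y - z
next, trace(b^2 a) = trace(b) trace(a b) - trace(a)   [square of b] = y*z - x
trace(b^2) = trace(b) trace(b) - trace(1)   [square of b] = y^2 - 2
next, trace(b a^2 b) = trace(a) trace(b^2 a) - trace(b^2)   [square of a] = x*y*z - x^2 - y^2 + 2
assemble the triple (trace(r) - 2; trace(r a) - x; trace(r b) - y)

x*z - y - 2; x^2*z - x*y - x - z; x*y*z - x^2 - y^2 - y + 2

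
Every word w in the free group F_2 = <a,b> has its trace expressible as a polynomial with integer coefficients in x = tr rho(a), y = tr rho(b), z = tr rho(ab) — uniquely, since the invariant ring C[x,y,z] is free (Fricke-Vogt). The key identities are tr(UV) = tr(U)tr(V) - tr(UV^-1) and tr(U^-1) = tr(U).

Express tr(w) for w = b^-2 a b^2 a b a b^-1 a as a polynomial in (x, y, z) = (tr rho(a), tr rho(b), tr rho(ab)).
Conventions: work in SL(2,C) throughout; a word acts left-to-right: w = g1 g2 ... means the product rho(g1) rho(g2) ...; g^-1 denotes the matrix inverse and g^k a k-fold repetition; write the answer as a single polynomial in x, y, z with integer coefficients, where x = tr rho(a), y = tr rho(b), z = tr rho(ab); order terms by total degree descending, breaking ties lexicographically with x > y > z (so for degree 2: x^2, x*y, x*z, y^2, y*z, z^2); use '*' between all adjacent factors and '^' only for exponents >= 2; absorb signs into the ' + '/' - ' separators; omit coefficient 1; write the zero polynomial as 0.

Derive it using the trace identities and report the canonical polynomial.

next, trace(a b a b) = trace(a b) trace(a b) - trace(1) = z^2 - 2
next, trace(a b a) = trace(a) trace(b a) - trace(b) = x*z - y
trace(b^2 a b a) = trace(b) trace(a b a b) - trace(a b a) = y*z^2 - x*z - y
next, trace(b a b) = trace(b) trace(a b) - trace(a) = y*z - x
and trace(b^2 a b) = trace(b) trace(b a b) - trace(b a) = y^2*z - x*y - z
trace(a b^2 a b a) = trace(a) trace(b^2 a b a) - trace(b^2 a b) = x*y*z^2 - x^2*z - y^2*z + z
trace(a^2 b^2 a b a) = trace(a) trace(a b^2 a b a) - trace(a b^2 a b) = x^2*y*z^2 - x^3*z - x*y^2*z - y*z^2 + 2*x*z + y
next, trace(a b a b a b) = trace(b a b a) trace(b a) - trace(a b) = z^3 - 3*z
trace(a b a b a) = trace(a) trace(b a b a) - trace(b a b) = x*z^2 - y*z - x
next, trace(b^2 a b a b a) = trace(b) trace(a b a b a b) - trace(a b a b a) = y*z^3 - x*z^2 - 2*y*z + x
trace(b^2 a b a b) = trace(b) trace(b a b a b) - trace(b a b a) = y^2*z^2 - x*y*z - y^2 - z^2 + 2
and trace(a^2 b^2 a b a b) = trace(a) trace(b^2 a b a b a) - trace(b^2 a b a b) = x*y*z^3 - x^2*z^2 - y^2*z^2 - x*y*z + x^2 + y^2 + z^2 - 2
trace(a b^2 a b a b^-1 a) = trace(a^2 b^2 a b a) trace(b) - trace(a^2 b^2 a b a b) = x^2*y^2*z^2 - x^3*y*z - x*y^3*z - x*y*z^3 + x^2*z^2 + 3*x*y*z - x^2 - z^2 + 2
next, trace(a b a^2 b a b) = trace(a) trace(b a b a b a) - trace(b a b a b) = x*z^3 - y*z^2 - 2*x*z + y
next, trace(b^2) = trace(b) trace(b) - trace(1) = y^2 - 2
trace(b a^2 b) = trace(a) trace(b^2 a) - trace(b^2) = x*y*z - x^2 - y^2 + 2
trace(a b a^2 b a) = trace(a) trace(b a^2 b a) - trace(b a^2 b) = x^2*z^2 - 2*x*y*z + y^2 - 2
and trace(a b a b^2 a b a) = trace(b) trace(a b a^2 b a b) - trace(a b a^2 b a) = x*y*z^3 - x^2*z^2 - y^2*z^2 + 2
next, trace(a b a b a b a b) = trace(b a b a b a) trace(b a) - trace(a b a b) = z^4 - 4*z^2 + 2
trace(a b a b^2 a b a b) = trace(b) trace(a b a b a b a b) - trace(a b a b a b a) = y*z^4 - x*z^3 - 3*y*z^2 + 2*x*z + y
trace(a b^2 a b a b^-1 a b) = trace(a b a b^2 a b a) trace(b) - trace(a b a b^2 a b a b) = x*y^2*z^3 - x^2*y*z^2 - y^3*z^2 - y*z^4 + x*z^3 + 3*y*z^2 - 2*x*z + y
next, trace(b^-1 a b^2 a b a b^-1 a) = trace(a b^2 a b a b^-1 a) trace(b) - trace(a b^2 a b a b^-1 a b) = x^2*y^3*z^2 - x^3*y^2*z - x*y^4*z - 2*x*y^2*z^3 + 2*x^2*y*z^2 + y^3*z^2 + y*z^4 + 3*x*y^2*z - x*z^3 - x^2*y - 4*y*z^2 + 2*x*z + y
trace(b^-2 a b^2 a b a b^-1 a) = trace(b^-1 a b^2 a b a b^-1 a) trace(b) - trace(b^-1 a b^2 a b a b^-1 a b) = x^2*y^4*z^2 - x^3*y^3*z - x*y^5*z - 2*x*y^3*z^3 + x^2*y^2*z^2 + y^4*z^2 + y^2*z^4 + x^3*y*z + 4*x*y^3*z - x^2*y^2 - x^2*z^2 - 4*y^2*z^2 - x*y*z + x^2 + y^2 + z^2 - 2

x^2*y^4*z^2 - x^3*y^3*z - x*y^5*z - 2*x*y^3*z^3 + x^2*y^2*z^2 + y^4*z^2 + y^2*z^4 + x^3*y*z + 4*x*y^3*z - x^2*y^2 - x^2*z^2 - 4*y^2*z^2 - x*y*z + x^2 + y^2 + z^2 - 2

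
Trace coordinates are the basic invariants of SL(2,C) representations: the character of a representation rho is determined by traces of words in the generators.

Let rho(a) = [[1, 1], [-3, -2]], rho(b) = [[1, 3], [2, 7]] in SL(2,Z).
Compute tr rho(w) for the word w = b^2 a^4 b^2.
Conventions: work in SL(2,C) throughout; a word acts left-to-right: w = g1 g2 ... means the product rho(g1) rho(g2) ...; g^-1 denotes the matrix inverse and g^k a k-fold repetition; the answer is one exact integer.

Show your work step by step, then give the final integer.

rho(b) = [[1, 3], [2, 7]]
... * rho(b) = [[1, 3], [2, 7]]  ->  [[7, 24], [16, 55]]
... * rho(a) = [[1, 1], [-3, -2]]  ->  [[-65, -41], [-149, -94]]
... * rho(a) = [[1, 1], [-3, -2]]  ->  [[58, 17], [133, 39]]
... * rho(a) = [[1, 1], [-3, -2]]  ->  [[7, 24], [16, 55]]
... * rho(a) = [[1, 1], [-3, -2]]  ->  [[-65, -41], [-149, -94]]
... * rho(b) = [[1, 3], [2, 7]]  ->  [[-147, -482], [-337, -1105]]
... * rho(b) = [[1, 3], [2, 7]]  ->  [[-1111, -3815], [-2547, -8746]]
tr = -1111 + -8746 = -9857

-9857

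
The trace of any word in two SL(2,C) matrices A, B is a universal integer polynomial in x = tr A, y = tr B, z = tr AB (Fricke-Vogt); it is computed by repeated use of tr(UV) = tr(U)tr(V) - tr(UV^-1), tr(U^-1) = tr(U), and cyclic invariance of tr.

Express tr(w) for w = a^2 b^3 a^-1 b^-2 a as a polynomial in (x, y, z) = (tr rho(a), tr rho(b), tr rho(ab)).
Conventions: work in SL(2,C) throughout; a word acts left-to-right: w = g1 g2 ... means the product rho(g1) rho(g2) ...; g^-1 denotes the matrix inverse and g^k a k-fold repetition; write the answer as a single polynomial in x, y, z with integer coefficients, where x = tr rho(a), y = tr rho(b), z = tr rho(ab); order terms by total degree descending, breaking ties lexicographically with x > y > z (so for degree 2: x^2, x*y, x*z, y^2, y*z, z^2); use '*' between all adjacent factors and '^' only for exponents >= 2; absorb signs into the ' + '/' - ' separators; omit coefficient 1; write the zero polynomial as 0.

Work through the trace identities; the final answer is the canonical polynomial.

so trace(b a^2) = trace(a) * trace(b a) - trace(b)  (reduce the a square) = x*z - y
trace(a^3 b) = trace(a) * trace(b a^2) - trace(b a)  (reduce the a square) = x^2*z - x*y - z
trace(a^4 b) = trace(a) * trace(a^2 b a) - trace(a^2 b)  (reduce the a square) = x^3*z - x^2*y - 2*x*z + y
so trace(a^2) = trace(a) * trace(a) - trace(1)  (reduce the a square) = x^2 - 2
trace(a^3) = trace(a) * trace(a^2) - trace(a)  (reduce the a square) = x^3 - 3*x
reduce: trace(a^4) = trace(a) * trace(a^3) - trace(a^2)  (reduce the a square) = x^4 - 4*x^2 + 2
reduce: trace(a^4 b^2) = trace(b) * trace(a^4 b) - trace(a^4)  (reduce the b square) = x^3*y*z - x^4 - x^2*y^2 - 2*x*y*z + 4*x^2 + y^2 - 2
so trace(a^3 b^3 a) = trace(b) * trace(a^4 b^2) - trace(a^4 b)  (reduce the b square) = x^3*y^2*z - x^4*y - x^2*y^3 - x^3*z - 2*x*y^2*z + 5*x^2*y + y^3 + 2*x*z - 3*y
trace(a b a b) = trace(b a) * trace(b a) - trace(1)  (split on b) = z^2 - 2
trace(a b a b^2) = trace(b) * trace(a b a b) - trace(a b a)  (reduce the b square) = y*z^2 - x*z - y
reduce: trace(b^3 a b a) = trace(b) * trace(a b a b^2) - trace(a b a b)  (reduce the b square) = y^2*z^2 - x*y*z - y^2 - z^2 + 2
so trace(b a b) = trace(b) * trace(a b) - trace(a)  (reduce the b square) = y*z - x
reduce: trace(a b^3) = trace(b) * trace(b a b) - trace(b a)  (reduce the b square) = y^2*z - x*y - z
trace(b^3 a b) = trace(b) * trace(a b^3) - trace(a b^2)  (reduce the b square) = y^3*z - x*y^2 - 2*y*z + x
so trace(a b^3 a b a) = trace(a) * trace(b^3 a b a) - trace(b^3 a b)  (reduce the a square) = x*y^2*z^2 - x^2*y*z - y^3*z - x*z^2 + 2*y*z + x
so trace(a^3 b^3 a b) = trace(a) * trace(a b^3 a b a) - trace(a b^3 a b)  (reduce the a square) = x^2*y^2*z^2 - x^3*y*z - x*y^3*z - x^2*z^2 - y^2*z^2 + 3*x*y*z + x^2 + y^2 + z^2 - 2
trace(b^-1 a^3 b^3 a) = trace(a^3 b^3 a) * trace(b) - trace(a^3 b^3 a b)  (eliminate b^-1) = x^3*y^3*z - x^4*y^2 - x^2*y^4 - x^2*y^2*z^2 - x*y^3*z + 5*x^2*y^2 + x^2*z^2 + y^4 + y^2*z^2 - x*y*z - x^2 - 4*y^2 - z^2 + 2
trace(b^-2 a^3 b^3 a) = trace(b^-1 a^3 b^3 a) * trace(b) - trace(b^-1 a^3 b^3 a b)  (eliminate b^-1) = x^3*y^4*z - x^4*y^3 - x^2*y^5 - x^2*y^3*z^2 - x^3*y^2*z - x*y^4*z + x^4*y + 6*x^2*y^3 + x^2*y*z^2 + y^5 + y^3*z^2 + x^3*z + x*y^2*z - 6*x^2*y - 5*y^3 - y*z^2 - 2*x*z + 5*y
so trace(a^2 b^3 a^-1 b^-2 a) = trace(b^-2 a^3 b^3) * trace(a) - trace(b^-2 a^3 b^3 a)  (eliminate a^-1) = -x^3*y^4*z + x^4*y^3 + x^2*y^5 + x^2*y^3*z^2 + x^3*y^2*z + x*y^4*z - x^4*y - 6*x^2*y^3 - x^2*y*z^2 - y^5 - y^3*z^2 - x*y^2*z + 5*x^2*y + 5*y^3 + y*z^2 + x*z - 5*y

-x^3*y^4*z + x^4*y^3 + x^2*y^5 + x^2*y^3*z^2 + x^3*y^2*z + x*y^4*z - x^4*y - 6*x^2*y^3 - x^2*y*z^2 - y^5 - y^3*z^2 - x*y^2*z + 5*x^2*y + 5*y^3 + y*z^2 + x*z - 5*y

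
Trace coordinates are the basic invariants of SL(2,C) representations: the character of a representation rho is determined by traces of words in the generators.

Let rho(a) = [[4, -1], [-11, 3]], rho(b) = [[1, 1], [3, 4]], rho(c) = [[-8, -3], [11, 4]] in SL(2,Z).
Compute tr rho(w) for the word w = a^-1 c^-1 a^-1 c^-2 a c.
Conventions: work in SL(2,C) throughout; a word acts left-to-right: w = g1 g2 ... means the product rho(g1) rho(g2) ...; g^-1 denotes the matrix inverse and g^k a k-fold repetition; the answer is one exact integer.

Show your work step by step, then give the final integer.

rho(a^-1) = [[3, 1], [11, 4]]
... * rho(c^-1) = [[4, 3], [-11, -8]]  ->  [[1, 1], [0, 1]]
... * rho(a^-1) = [[3, 1], [11, 4]]  ->  [[14, 5], [11, 4]]
... * rho(c^-1) = [[4, 3], [-11, -8]]  ->  [[1, 2], [0, 1]]
... * rho(c^-1) = [[4, 3], [-11, -8]]  ->  [[-18, -13], [-11, -8]]
... * rho(a) = [[4, -1], [-11, 3]]  ->  [[71, -21], [44, -13]]
... * rho(c) = [[-8, -3], [11, 4]]  ->  [[-799, -297], [-495, -184]]
tr = -799 + -184 = -983

-983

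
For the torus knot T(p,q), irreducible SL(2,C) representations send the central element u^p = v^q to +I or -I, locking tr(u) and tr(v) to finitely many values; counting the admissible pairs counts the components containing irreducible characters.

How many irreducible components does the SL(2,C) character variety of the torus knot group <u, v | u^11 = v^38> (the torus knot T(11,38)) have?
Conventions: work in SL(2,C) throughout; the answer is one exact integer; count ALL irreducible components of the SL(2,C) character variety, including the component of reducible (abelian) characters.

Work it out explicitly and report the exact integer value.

186

For T(11,38): irreducibility forces the central element u^11 = v^38 to one of +I, -I.
This locks tr(u) to 2*cos(pi*alpha/11), alpha in 1..10, and tr(v) to 2*cos(pi*beta/38), beta in 1..37, on each component of irreducible characters.
u^11 = (-1)^alpha I and v^38 = (-1)^beta I must agree, so alpha and beta have equal parity.
Enumerate parity-matched pairs: 5*19 odd-odd plus 5*18 even-even gives 185.
components with irreducible characters: 185; plus the single component of reducible (abelian) characters: total 186.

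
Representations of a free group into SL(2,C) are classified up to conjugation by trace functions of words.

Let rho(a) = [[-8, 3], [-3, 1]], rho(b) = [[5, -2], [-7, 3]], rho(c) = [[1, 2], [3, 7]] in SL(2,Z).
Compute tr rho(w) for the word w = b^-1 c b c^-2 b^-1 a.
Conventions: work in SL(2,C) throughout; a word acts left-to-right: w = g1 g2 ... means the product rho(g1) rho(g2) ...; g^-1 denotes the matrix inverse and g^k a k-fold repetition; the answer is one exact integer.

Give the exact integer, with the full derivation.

5713

rho(b^-1) = [[3, 2], [7, 5]]
... * rho(c) = [[1, 2], [3, 7]]  ->  [[9, 20], [22, 49]]
... * rho(b) = [[5, -2], [-7, 3]]  ->  [[-95, 42], [-233, 103]]
... * rho(c^-1) = [[7, -2], [-3, 1]]  ->  [[-791, 232], [-1940, 569]]
... * rho(c^-1) = [[7, -2], [-3, 1]]  ->  [[-6233, 1814], [-15287, 4449]]
... * rho(b^-1) = [[3, 2], [7, 5]]  ->  [[-6001, -3396], [-14718, -8329]]
... * rho(a) = [[-8, 3], [-3, 1]]  ->  [[58196, -21399], [142731, -52483]]
tr = 58196 + -52483 = 5713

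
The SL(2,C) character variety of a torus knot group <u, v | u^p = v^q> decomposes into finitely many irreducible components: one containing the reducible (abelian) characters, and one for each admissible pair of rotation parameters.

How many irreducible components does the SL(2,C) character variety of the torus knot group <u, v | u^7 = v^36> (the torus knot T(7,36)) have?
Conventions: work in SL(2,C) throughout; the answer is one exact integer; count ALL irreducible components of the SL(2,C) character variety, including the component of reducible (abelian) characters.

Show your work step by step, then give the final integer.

Gamma = < u, v | u^7 = v^36 > (torus knot T(7,36)); the central element u^7 = v^36 acts as +I or -I in any irreducible SL(2,C) representation.
This locks tr(u) to 2*cos(pi*alpha/7), alpha in 1..6, and tr(v) to 2*cos(pi*beta/36), beta in 1..35, on each component of irreducible characters.
Consistency of u^7 = (-1)^alpha I with v^36 = (-1)^beta I forces alpha = beta (mod 2).
Counting: 3 odd alphas x 18 odd betas + 3 even alphas x 17 even betas = 54 + 51 = 105.
That is 105 components of irreducible characters, and with the reducible (abelian) component the total is 106.

106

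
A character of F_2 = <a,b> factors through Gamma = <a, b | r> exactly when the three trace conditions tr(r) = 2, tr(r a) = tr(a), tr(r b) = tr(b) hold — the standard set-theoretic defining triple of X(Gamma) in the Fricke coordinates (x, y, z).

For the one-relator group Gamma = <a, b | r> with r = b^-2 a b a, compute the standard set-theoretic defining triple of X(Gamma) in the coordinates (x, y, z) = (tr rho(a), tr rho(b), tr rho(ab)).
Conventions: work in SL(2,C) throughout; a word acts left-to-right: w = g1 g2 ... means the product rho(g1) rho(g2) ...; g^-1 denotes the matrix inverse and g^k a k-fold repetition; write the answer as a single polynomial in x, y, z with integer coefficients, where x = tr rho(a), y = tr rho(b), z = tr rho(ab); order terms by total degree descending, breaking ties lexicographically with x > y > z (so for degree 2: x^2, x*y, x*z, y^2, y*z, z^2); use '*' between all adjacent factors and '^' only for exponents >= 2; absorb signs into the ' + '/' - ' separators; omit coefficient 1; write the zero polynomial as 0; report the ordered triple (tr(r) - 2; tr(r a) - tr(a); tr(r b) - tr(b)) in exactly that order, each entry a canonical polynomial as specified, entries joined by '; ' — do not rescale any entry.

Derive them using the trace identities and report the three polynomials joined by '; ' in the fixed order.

x*y^2*z - y^3 - y*z^2 - x*z + 3*y - 2; x^2*y^2*z - x*y^3 - x*y*z^2 - x^2*z + 2*x*y - x + z; x*y*z - y^2 - z^2 - y + 2

tr(a b a) = tr(a) * tr(b a) - tr(b) = x*z - y
tr(a b a b) = tr(a b) * tr(a b) - tr(1) = z^2 - 2
next, tr(a b a b^-1) = tr(a b a) * tr(b) - tr(a b a b) = x*y*z - y^2 - z^2 + 2
and tr(b^-2 a b a) = tr(a b a b^-1) * tr(b) - tr(a b a) = x*y^2*z - y^3 - y*z^2 - x*z + 3*y
and tr(a b a^2) = tr(a) * tr(b a^2) - tr(b a)  (reduce the a square) = x^2*z - x*y - z
tr(b a b) = tr(b) * tr(a b) - tr(a)  (reduce the b square) = y*z - x
tr(a b a^2 b) = tr(a) * tr(b a b a) - tr(b a b)  (reduce the a square) = x*z^2 - y*z - x
and tr(a b a^2 b^-1) = tr(a b a^2) * tr(b) - tr(a b a^2 b)  (eliminate b^-1) = x^2*y*z - x*y^2 - x*z^2 + x
and tr(b^-2 a b a^2) = tr(a b a^2 b^-1) * tr(b) - tr(a b a^2)  (eliminate b^-1) = x^2*y^2*z - x*y^3 - x*y*z^2 - x^2*z + 2*x*y + z
assemble the triple (tr(r) - 2; tr(r a) - x; tr(r b) - y)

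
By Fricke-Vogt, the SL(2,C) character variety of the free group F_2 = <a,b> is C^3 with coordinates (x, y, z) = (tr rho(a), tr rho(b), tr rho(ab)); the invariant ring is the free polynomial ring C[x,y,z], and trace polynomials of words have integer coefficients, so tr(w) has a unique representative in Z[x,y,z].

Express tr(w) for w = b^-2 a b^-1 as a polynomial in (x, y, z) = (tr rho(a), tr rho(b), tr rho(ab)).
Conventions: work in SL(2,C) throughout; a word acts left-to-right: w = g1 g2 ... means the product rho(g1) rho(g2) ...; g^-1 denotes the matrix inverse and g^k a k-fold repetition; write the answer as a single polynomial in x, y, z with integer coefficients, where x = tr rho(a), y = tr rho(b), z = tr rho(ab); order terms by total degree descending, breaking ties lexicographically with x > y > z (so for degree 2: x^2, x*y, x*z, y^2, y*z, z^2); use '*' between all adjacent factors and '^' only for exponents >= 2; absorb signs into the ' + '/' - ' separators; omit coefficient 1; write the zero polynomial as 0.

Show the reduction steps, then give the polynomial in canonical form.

x*y^3 - y^2*z - 2*x*y + z

trace(b^-1 a) = trace(a) trace(b) - trace(a b) = x*y - z
trace(b^-2 a) = trace(b^-1 a) trace(b) - trace(b^-1 a b) = x*y^2 - y*z - x
trace(b^-2 a b^-1) = trace(b^-2 a) trace(b) - trace(b^-2 a b) = x*y^3 - y^2*z - 2*x*y + z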